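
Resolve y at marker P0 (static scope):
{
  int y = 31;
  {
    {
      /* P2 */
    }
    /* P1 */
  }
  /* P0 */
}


y declared in the same block as P0
y = 31


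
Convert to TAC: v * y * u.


Break into single-operator statements:
t1 = v * y
t2 = t1 * u


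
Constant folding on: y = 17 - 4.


17 - 4 = 13 at compile time
Optimized: y = 13


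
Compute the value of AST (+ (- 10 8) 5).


Evaluate inner: (- 10 8) = 2
Evaluate root: (+ 2 5) = 7
Result: 7


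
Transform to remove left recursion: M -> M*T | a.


Left-recursive alternatives: M*T; non-recursive: a
Introduce M': M -> aM', M' -> *TM' | ε


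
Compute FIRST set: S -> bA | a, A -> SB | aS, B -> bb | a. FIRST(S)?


Per alternative of S: FIRST(bA) = {b}; FIRST(a) = {a}
FIRST(S) = {a, b}


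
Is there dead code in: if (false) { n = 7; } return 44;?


condition is constant false, so the whole block is unreachable
Dead: 'if (false) { n = 7; }'


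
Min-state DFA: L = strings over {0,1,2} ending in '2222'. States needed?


Track the longest suffix of input matching a prefix of '2222': 5 classes (prefixes of length 0..4)
Minimal DFA: 5 states


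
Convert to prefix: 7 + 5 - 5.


left-to-right (same/higher precedence on left): tree is (- (+ 7 5) 5)
Prefix: - + 7 5 5


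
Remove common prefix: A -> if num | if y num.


Common prefix: 'if'
Factored: A -> if A', A' -> num | y num


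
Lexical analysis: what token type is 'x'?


Pattern: letter/underscore followed by alphanumerics, not a keyword
Type: IDENTIFIER


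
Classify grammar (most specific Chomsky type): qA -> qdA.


LHS has context (more than one symbol) and |LHS| ≤ |RHS|
Classification: Type 1 (Context-Sensitive)


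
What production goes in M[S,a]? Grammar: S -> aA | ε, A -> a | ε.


For [S, a]: 'a' ∈ FIRST(aA)
Entry: S -> aA


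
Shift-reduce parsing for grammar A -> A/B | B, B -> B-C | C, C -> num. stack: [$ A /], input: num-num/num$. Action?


no handle ('A/' is not any RHS); shift 'num'
Action: shift


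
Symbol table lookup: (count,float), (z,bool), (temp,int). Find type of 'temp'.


Lookup 'temp' → type int


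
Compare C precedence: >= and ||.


'>=' is relational (level 7); '||' is logical OR (level 1)
Higher level binds tighter
'>=' has higher precedence than '||'


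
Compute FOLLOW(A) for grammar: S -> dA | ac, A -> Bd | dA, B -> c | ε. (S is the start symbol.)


$ ∈ FOLLOW(S). For each A -> αBβ: add FIRST(β)\{ε} to FOLLOW(B); if β nullable, add FOLLOW(A).
FOLLOW(A) = {$}


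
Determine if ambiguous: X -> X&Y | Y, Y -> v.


precedence layered via separate nonterminal Y: deterministic
Unambiguous


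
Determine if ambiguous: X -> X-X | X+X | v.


'v-v+v' has two parse trees (no precedence encoded between - and +)
Ambiguous


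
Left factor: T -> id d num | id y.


Common prefix: 'id'
Factored: T -> id T', T' -> d num | y


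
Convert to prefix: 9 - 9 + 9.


left-to-right (same/higher precedence on left): tree is (+ (- 9 9) 9)
Prefix: + - 9 9 9


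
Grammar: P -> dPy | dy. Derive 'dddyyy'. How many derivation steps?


Derivation: P => dPy => ddPyy => dddyyy
Steps: 3


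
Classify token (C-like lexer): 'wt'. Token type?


Pattern: letter/underscore followed by alphanumerics, not a keyword
Type: IDENTIFIER


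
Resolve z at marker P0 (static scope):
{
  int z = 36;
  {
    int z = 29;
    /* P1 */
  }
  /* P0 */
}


z declared in the same block as P0
z = 36


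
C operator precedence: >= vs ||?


'>=' is relational (level 7); '||' is logical OR (level 1)
Higher level binds tighter
'>=' has higher precedence than '||'


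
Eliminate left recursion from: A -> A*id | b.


Left-recursive alternatives: A*id; non-recursive: b
Introduce A': A -> bA', A' -> *idA' | ε


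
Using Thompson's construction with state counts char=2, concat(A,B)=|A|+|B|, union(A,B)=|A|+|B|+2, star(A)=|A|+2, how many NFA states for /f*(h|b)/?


Syntax tree has 3 char leaf(s), 1 union(s), 1 star(s)
chars contribute 3×2 = 6; each union adds +2; each star adds +2
Total: 6 + 2 + 2 = 10 states


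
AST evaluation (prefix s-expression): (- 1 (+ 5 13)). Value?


Evaluate inner: (+ 5 13) = 18
Evaluate root: (- 1 18) = -17
Result: -17


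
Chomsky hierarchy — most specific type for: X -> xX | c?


Right-linear: every RHS is a terminal or a terminal followed by one nonterminal
Classification: Type 3 (Regular)


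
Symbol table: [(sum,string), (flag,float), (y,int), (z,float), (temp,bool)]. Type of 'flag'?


Lookup 'flag' → type float


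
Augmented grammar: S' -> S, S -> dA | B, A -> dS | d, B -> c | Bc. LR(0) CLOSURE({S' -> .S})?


Start: S' -> .S
For each item with dot before a nonterminal B, add B -> .γ for every B-production
Closure: [S' -> .S, S -> .dA, S -> .B, B -> .c, B -> .Bc]


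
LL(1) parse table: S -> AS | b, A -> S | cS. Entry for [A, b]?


For [A, b]: 'b' ∈ FIRST(S)
Entry: A -> S


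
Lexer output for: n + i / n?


Scan left to right, longest-match per lexeme
Tokens: ID(n), OP(+), ID(i), OP(/), ID(n)


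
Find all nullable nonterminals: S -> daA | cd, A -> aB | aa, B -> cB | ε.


A nonterminal is nullable iff some alternative derives ε (directly, or every symbol in it is nullable)
Nullable: {B}


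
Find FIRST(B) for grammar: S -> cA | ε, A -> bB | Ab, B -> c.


Per alternative of B: FIRST(c) = {c}
FIRST(B) = {c}


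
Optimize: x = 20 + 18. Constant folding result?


20 + 18 = 38 at compile time
Optimized: x = 38


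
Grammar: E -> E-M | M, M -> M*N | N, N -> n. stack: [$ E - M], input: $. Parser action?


handle 'E-M' on top; lookahead ∈ FOLLOW(E) = {-, $}
Action: reduce (E -> E-M)


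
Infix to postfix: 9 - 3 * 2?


* has higher precedence, evaluate 3*2 first
Postfix: 9 3 2 * -


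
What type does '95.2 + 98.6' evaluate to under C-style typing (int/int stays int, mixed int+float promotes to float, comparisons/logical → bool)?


Operand types: float + float
Rule: mixed int/float promotes to float; int/int stays int
Result type: float


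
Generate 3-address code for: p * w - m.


Break into single-operator statements:
t1 = p * w
t2 = t1 - m


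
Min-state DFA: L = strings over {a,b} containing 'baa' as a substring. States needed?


KMP-style automaton: 3 progress states + 1 absorbing accept = 4
Minimal DFA: 4 states


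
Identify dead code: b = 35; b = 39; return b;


first assignment to b is overwritten before any read
Dead: 'b = 35'


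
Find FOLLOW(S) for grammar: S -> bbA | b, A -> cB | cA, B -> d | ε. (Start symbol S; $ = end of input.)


$ ∈ FOLLOW(S). For each A -> αBβ: add FIRST(β)\{ε} to FOLLOW(B); if β nullable, add FOLLOW(A).
FOLLOW(S) = {$}


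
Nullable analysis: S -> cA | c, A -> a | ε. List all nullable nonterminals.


A nonterminal is nullable iff some alternative derives ε (directly, or every symbol in it is nullable)
Nullable: {A}


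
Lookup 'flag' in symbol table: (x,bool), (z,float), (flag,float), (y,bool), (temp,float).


Lookup 'flag' → type float


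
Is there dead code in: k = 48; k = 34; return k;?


first assignment to k is overwritten before any read
Dead: 'k = 48'


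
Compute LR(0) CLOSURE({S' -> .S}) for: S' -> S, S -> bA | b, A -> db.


Start: S' -> .S
For each item with dot before a nonterminal B, add B -> .γ for every B-production
Closure: [S' -> .S, S -> .bA, S -> .b]


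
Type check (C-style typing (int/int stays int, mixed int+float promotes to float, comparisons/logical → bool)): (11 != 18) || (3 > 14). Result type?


Operand types: bool || bool
Rule: logical operators take bool operands and yield bool
Result type: bool


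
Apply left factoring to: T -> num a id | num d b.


Common prefix: 'num'
Factored: T -> num T', T' -> a id | d b


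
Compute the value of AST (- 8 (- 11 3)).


Evaluate inner: (- 11 3) = 8
Evaluate root: (- 8 8) = 0
Result: 0


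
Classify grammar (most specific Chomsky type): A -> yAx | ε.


Single nonterminal LHS, but y^n x^n is not regular
Classification: Type 2 (Context-Free)


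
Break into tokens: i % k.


Scan left to right, longest-match per lexeme
Tokens: ID(i), OP(%), ID(k)


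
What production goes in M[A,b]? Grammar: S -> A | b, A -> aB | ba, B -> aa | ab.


For [A, b]: 'b' ∈ FIRST(ba)
Entry: A -> ba


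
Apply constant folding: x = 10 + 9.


10 + 9 = 19 at compile time
Optimized: x = 19


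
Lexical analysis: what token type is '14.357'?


Pattern: digits with a decimal point
Type: FLOAT_LITERAL


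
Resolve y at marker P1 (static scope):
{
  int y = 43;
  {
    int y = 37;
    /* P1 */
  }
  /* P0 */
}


y declared in the same block as P1
y = 37


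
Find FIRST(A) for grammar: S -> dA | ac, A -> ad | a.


Per alternative of A: FIRST(ad) = {a}; FIRST(a) = {a}
FIRST(A) = {a}


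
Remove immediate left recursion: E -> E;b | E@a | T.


Left-recursive alternatives: E;b, E@a; non-recursive: T
Introduce E': E -> TE', E' -> ;bE' | @aE' | ε


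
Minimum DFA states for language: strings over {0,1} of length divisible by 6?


Track length mod 6: states 0..5, accept at 0
Minimal DFA: 6 states


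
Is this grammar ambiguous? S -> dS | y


right-linear, alternatives start with distinct terminals 'd' vs 'y': unique leftmost derivation
Unambiguous


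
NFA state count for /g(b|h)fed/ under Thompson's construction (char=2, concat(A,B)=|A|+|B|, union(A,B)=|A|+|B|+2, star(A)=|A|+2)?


Syntax tree has 6 char leaf(s), 1 union(s), 0 star(s)
chars contribute 6×2 = 12; each union adds +2; each star adds +2
Total: 12 + 2 + 0 = 14 states


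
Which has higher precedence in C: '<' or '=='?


'<' is relational (level 7); '==' is equality (level 6)
Higher level binds tighter
'<' has higher precedence than '=='


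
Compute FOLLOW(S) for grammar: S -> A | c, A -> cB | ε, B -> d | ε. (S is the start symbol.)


$ ∈ FOLLOW(S). For each A -> αBβ: add FIRST(β)\{ε} to FOLLOW(B); if β nullable, add FOLLOW(A).
FOLLOW(S) = {$}


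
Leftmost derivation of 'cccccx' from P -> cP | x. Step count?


Derivation: P => cP => ccP => cccP => ccccP => cccccP => cccccx
Steps: 6


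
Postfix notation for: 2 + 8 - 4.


Left to right (same or higher precedence on left)
Postfix: 2 8 + 4 -


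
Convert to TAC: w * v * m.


Break into single-operator statements:
t1 = w * v
t2 = t1 * m


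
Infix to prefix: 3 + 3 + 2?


left-to-right (same/higher precedence on left): tree is (+ (+ 3 3) 2)
Prefix: + + 3 3 2


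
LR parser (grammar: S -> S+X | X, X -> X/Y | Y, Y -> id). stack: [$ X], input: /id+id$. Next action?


shift '/' to continue X -> X/Y
Action: shift


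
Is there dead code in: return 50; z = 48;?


statement follows a return and is unreachable
Dead: 'z = 48'


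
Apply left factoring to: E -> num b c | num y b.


Common prefix: 'num'
Factored: E -> num E', E' -> b c | y b


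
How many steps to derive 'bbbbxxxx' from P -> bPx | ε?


Derivation: P => bPx => bbPxx => bbbPxxx => bbbbPxxxx => bbbbxxxx
Steps: 5


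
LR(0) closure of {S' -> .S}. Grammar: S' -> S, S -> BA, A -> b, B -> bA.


Start: S' -> .S
For each item with dot before a nonterminal B, add B -> .γ for every B-production
Closure: [S' -> .S, S -> .BA, B -> .bA]


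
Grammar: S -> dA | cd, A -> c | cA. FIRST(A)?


Per alternative of A: FIRST(c) = {c}; FIRST(cA) = {c}
FIRST(A) = {c}


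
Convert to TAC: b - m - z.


Break into single-operator statements:
t1 = b - m
t2 = t1 - z


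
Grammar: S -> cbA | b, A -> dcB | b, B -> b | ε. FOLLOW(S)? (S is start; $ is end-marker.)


$ ∈ FOLLOW(S). For each A -> αBβ: add FIRST(β)\{ε} to FOLLOW(B); if β nullable, add FOLLOW(A).
FOLLOW(S) = {$}


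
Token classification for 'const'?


Pattern: reserved word
Type: KEYWORD


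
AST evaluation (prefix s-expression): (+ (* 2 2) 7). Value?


Evaluate inner: (* 2 2) = 4
Evaluate root: (+ 4 7) = 11
Result: 11


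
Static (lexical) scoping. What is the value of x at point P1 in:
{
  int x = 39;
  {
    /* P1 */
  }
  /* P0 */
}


P1's block does not declare x; resolves to the enclosing declaration at depth 0
x = 39


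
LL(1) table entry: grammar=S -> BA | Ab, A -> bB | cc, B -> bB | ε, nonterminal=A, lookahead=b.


For [A, b]: 'b' ∈ FIRST(bB)
Entry: A -> bB


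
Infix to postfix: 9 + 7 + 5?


Left to right (same or higher precedence on left)
Postfix: 9 7 + 5 +


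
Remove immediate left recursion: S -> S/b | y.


Left-recursive alternatives: S/b; non-recursive: y
Introduce S': S -> yS', S' -> /bS' | ε


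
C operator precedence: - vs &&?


'-' is additive (level 9); '&&' is logical AND (level 2)
Higher level binds tighter
'-' has higher precedence than '&&'


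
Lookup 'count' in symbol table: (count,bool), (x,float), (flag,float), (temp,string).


Lookup 'count' → type bool


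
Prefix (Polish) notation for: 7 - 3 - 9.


left-to-right (same/higher precedence on left): tree is (- (- 7 3) 9)
Prefix: - - 7 3 9


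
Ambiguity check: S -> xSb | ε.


balanced x^n…b^n: each string has a unique parse
Unambiguous


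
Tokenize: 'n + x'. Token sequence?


Scan left to right, longest-match per lexeme
Tokens: ID(n), OP(+), ID(x)


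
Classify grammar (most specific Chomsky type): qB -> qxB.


LHS has context (more than one symbol) and |LHS| ≤ |RHS|
Classification: Type 1 (Context-Sensitive)


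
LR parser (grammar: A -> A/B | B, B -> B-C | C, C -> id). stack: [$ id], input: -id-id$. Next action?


'id' on top is the handle for C -> id
Action: reduce (C -> id)


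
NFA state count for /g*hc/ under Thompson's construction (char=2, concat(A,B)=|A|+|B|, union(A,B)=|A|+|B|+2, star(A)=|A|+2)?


Syntax tree has 3 char leaf(s), 0 union(s), 1 star(s)
chars contribute 3×2 = 6; each union adds +2; each star adds +2
Total: 6 + 0 + 2 = 8 states


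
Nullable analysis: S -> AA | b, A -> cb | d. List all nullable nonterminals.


A nonterminal is nullable iff some alternative derives ε (directly, or every symbol in it is nullable)
Nullable: {}


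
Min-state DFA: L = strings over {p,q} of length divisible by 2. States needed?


Track length mod 2: states 0..1, accept at 0
Minimal DFA: 2 states


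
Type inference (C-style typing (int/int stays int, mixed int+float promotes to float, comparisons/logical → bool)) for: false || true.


Operand types: bool || bool
Rule: logical operators take bool operands and yield bool
Result type: bool


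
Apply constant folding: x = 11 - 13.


11 - 13 = -2 at compile time
Optimized: x = -2


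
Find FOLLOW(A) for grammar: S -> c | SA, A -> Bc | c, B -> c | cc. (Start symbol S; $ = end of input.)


$ ∈ FOLLOW(S). For each A -> αBβ: add FIRST(β)\{ε} to FOLLOW(B); if β nullable, add FOLLOW(A).
FOLLOW(A) = {$, c}


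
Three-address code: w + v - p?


Break into single-operator statements:
t1 = w + v
t2 = t1 - p


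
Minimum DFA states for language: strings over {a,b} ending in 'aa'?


Track the longest suffix of input matching a prefix of 'aa': 3 classes (prefixes of length 0..2)
Minimal DFA: 3 states


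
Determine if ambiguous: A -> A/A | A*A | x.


'x/x*x' has two parse trees (no precedence encoded between / and *)
Ambiguous


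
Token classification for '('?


Pattern: delimiter/punctuation
Type: PUNCTUATION


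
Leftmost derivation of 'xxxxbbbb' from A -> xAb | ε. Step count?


Derivation: A => xAb => xxAbb => xxxAbbb => xxxxAbbbb => xxxxbbbb
Steps: 5


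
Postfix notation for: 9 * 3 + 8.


Left to right (same or higher precedence on left)
Postfix: 9 3 * 8 +


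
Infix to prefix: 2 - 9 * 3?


'*' binds tighter: tree is (- 2 (* 9 3))
Prefix: - 2 * 9 3


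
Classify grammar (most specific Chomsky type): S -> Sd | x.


Left-linear: every RHS is a terminal or one nonterminal followed by a terminal
Classification: Type 3 (Regular)


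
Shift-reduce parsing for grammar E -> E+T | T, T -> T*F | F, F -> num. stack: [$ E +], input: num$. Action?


no handle ('E+' is not any RHS); shift 'num'
Action: shift


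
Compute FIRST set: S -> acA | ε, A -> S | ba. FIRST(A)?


Per alternative of A: FIRST(S) = {a, ε}; FIRST(ba) = {b}
FIRST(A) = {a, b, ε}


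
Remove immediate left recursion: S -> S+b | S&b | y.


Left-recursive alternatives: S+b, S&b; non-recursive: y
Introduce S': S -> yS', S' -> +bS' | &bS' | ε


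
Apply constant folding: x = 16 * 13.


16 * 13 = 208 at compile time
Optimized: x = 208


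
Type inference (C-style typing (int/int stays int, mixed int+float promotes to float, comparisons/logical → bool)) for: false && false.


Operand types: bool && bool
Rule: logical operators take bool operands and yield bool
Result type: bool


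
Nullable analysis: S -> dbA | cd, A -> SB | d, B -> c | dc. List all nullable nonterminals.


A nonterminal is nullable iff some alternative derives ε (directly, or every symbol in it is nullable)
Nullable: {}


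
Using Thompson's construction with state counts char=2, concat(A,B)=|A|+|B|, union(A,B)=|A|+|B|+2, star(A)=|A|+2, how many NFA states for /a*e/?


Syntax tree has 2 char leaf(s), 0 union(s), 1 star(s)
chars contribute 2×2 = 4; each union adds +2; each star adds +2
Total: 4 + 0 + 2 = 6 states


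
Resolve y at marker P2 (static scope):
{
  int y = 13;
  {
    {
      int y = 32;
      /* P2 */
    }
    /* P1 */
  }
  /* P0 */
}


y declared in the same block as P2
y = 32


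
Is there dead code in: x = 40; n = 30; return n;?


x is assigned but never read
Dead: 'x = 40'


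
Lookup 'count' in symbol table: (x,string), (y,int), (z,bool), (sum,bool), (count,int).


Lookup 'count' → type int


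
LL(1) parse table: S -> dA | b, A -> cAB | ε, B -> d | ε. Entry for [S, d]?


For [S, d]: 'd' ∈ FIRST(dA)
Entry: S -> dA


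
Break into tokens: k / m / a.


Scan left to right, longest-match per lexeme
Tokens: ID(k), OP(/), ID(m), OP(/), ID(a)


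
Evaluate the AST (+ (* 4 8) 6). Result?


Evaluate inner: (* 4 8) = 32
Evaluate root: (+ 32 6) = 38
Result: 38


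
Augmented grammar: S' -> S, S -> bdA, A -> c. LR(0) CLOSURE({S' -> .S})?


Start: S' -> .S
For each item with dot before a nonterminal B, add B -> .γ for every B-production
Closure: [S' -> .S, S -> .bdA]


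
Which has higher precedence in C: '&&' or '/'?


'/' is multiplicative (level 10); '&&' is logical AND (level 2)
Higher level binds tighter
'/' has higher precedence than '&&'


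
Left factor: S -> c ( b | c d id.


Common prefix: 'c'
Factored: S -> c S', S' -> ( b | d id


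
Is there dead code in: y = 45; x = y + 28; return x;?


y is read by x's definition; x is returned
No dead code


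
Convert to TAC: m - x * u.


Break into single-operator statements:
t1 = x * u
t2 = m - t1


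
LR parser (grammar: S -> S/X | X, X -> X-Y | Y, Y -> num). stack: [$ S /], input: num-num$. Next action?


no handle ('S/' is not any RHS); shift 'num'
Action: shift


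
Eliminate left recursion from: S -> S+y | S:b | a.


Left-recursive alternatives: S+y, S:b; non-recursive: a
Introduce S': S -> aS', S' -> +yS' | :bS' | ε


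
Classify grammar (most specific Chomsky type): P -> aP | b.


Right-linear: every RHS is a terminal or a terminal followed by one nonterminal
Classification: Type 3 (Regular)


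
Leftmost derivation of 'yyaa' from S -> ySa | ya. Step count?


Derivation: S => ySa => yyaa
Steps: 2


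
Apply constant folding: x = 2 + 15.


2 + 15 = 17 at compile time
Optimized: x = 17


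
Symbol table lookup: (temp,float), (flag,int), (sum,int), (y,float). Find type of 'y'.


Lookup 'y' → type float


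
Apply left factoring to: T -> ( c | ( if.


Common prefix: '('
Factored: T -> ( T', T' -> c | if


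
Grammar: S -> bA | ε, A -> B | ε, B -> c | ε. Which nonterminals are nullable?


A nonterminal is nullable iff some alternative derives ε (directly, or every symbol in it is nullable)
Nullable: {A, B, S}


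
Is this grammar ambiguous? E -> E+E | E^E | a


'a+a^a' has two parse trees (no precedence encoded between + and ^)
Ambiguous


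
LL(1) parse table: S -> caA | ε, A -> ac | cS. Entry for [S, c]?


For [S, c]: 'c' ∈ FIRST(caA)
Entry: S -> caA


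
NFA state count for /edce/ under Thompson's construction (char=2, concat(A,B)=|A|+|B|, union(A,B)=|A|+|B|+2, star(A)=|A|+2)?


Syntax tree has 4 char leaf(s), 0 union(s), 0 star(s)
chars contribute 4×2 = 8; each union adds +2; each star adds +2
Total: 8 + 0 + 0 = 8 states


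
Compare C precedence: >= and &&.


'>=' is relational (level 7); '&&' is logical AND (level 2)
Higher level binds tighter
'>=' has higher precedence than '&&'


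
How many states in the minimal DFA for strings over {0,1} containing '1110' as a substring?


KMP-style automaton: 4 progress states + 1 absorbing accept = 5
Minimal DFA: 5 states


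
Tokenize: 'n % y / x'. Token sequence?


Scan left to right, longest-match per lexeme
Tokens: ID(n), OP(%), ID(y), OP(/), ID(x)


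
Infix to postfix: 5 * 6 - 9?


Left to right (same or higher precedence on left)
Postfix: 5 6 * 9 -


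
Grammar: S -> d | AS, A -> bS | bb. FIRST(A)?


Per alternative of A: FIRST(bS) = {b}; FIRST(bb) = {b}
FIRST(A) = {b}


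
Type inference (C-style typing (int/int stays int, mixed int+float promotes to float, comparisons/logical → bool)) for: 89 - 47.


Operand types: int - int
Rule: mixed int/float promotes to float; int/int stays int
Result type: int


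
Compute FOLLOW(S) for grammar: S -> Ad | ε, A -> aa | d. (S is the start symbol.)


$ ∈ FOLLOW(S). For each A -> αBβ: add FIRST(β)\{ε} to FOLLOW(B); if β nullable, add FOLLOW(A).
FOLLOW(S) = {$}


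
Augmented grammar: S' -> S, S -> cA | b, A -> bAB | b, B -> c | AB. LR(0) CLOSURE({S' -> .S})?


Start: S' -> .S
For each item with dot before a nonterminal B, add B -> .γ for every B-production
Closure: [S' -> .S, S -> .cA, S -> .b]


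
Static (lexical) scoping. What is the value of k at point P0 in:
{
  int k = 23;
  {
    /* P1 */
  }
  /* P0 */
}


k declared in the same block as P0
k = 23


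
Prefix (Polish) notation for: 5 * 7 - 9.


left-to-right (same/higher precedence on left): tree is (- (* 5 7) 9)
Prefix: - * 5 7 9


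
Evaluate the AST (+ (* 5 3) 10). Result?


Evaluate inner: (* 5 3) = 15
Evaluate root: (+ 15 10) = 25
Result: 25


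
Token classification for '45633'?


Pattern: digits only
Type: INTEGER_LITERAL


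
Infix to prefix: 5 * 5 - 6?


left-to-right (same/higher precedence on left): tree is (- (* 5 5) 6)
Prefix: - * 5 5 6


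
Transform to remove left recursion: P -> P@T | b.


Left-recursive alternatives: P@T; non-recursive: b
Introduce P': P -> bP', P' -> @TP' | ε


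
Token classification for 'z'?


Pattern: letter/underscore followed by alphanumerics, not a keyword
Type: IDENTIFIER


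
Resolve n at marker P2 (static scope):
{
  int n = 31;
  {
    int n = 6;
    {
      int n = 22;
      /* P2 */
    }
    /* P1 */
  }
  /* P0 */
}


n declared in the same block as P2
n = 22


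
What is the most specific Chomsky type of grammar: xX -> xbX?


LHS has context (more than one symbol) and |LHS| ≤ |RHS|
Classification: Type 1 (Context-Sensitive)


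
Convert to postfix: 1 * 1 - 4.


Left to right (same or higher precedence on left)
Postfix: 1 1 * 4 -


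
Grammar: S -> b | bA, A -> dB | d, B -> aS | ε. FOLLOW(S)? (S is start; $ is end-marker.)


$ ∈ FOLLOW(S). For each A -> αBβ: add FIRST(β)\{ε} to FOLLOW(B); if β nullable, add FOLLOW(A).
FOLLOW(S) = {$}


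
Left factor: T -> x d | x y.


Common prefix: 'x'
Factored: T -> x T', T' -> d | y


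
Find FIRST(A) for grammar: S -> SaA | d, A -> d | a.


Per alternative of A: FIRST(d) = {d}; FIRST(a) = {a}
FIRST(A) = {a, d}


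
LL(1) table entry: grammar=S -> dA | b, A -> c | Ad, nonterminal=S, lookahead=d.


For [S, d]: 'd' ∈ FIRST(dA)
Entry: S -> dA


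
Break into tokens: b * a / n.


Scan left to right, longest-match per lexeme
Tokens: ID(b), OP(*), ID(a), OP(/), ID(n)


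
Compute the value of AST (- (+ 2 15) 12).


Evaluate inner: (+ 2 15) = 17
Evaluate root: (- 17 12) = 5
Result: 5


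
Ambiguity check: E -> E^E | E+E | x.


'x^x+x' has two parse trees (no precedence encoded between ^ and +)
Ambiguous


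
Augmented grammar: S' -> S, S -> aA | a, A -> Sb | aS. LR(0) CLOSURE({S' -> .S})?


Start: S' -> .S
For each item with dot before a nonterminal B, add B -> .γ for every B-production
Closure: [S' -> .S, S -> .aA, S -> .a]


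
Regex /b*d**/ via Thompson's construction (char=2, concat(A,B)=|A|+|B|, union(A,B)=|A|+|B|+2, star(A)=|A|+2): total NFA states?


Syntax tree has 2 char leaf(s), 0 union(s), 3 star(s)
chars contribute 2×2 = 4; each union adds +2; each star adds +2
Total: 4 + 0 + 6 = 10 states


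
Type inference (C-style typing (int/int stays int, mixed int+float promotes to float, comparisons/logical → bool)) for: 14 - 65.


Operand types: int - int
Rule: mixed int/float promotes to float; int/int stays int
Result type: int


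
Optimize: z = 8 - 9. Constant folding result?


8 - 9 = -1 at compile time
Optimized: z = -1


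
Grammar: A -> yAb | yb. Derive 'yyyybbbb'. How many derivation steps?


Derivation: A => yAb => yyAbb => yyyAbbb => yyyybbbb
Steps: 4


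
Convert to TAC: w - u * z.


Break into single-operator statements:
t1 = u * z
t2 = w - t1


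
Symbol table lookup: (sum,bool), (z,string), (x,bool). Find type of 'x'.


Lookup 'x' → type bool


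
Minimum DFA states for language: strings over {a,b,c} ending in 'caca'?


Track the longest suffix of input matching a prefix of 'caca': 5 classes (prefixes of length 0..4)
Minimal DFA: 5 states


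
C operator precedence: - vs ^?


'-' is additive (level 9); '^' is bitwise XOR (level 4)
Higher level binds tighter
'-' has higher precedence than '^'


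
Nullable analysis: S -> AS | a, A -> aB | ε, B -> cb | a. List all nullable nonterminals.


A nonterminal is nullable iff some alternative derives ε (directly, or every symbol in it is nullable)
Nullable: {A}


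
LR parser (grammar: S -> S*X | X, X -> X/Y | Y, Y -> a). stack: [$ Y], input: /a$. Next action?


'Y' (not preceded by X/) is the handle for X -> Y
Action: reduce (X -> Y)


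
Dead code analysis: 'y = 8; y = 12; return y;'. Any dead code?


first assignment to y is overwritten before any read
Dead: 'y = 8'


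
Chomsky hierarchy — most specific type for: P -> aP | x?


Right-linear: every RHS is a terminal or a terminal followed by one nonterminal
Classification: Type 3 (Regular)


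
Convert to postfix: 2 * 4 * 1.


Left to right (same or higher precedence on left)
Postfix: 2 4 * 1 *


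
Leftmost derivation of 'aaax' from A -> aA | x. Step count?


Derivation: A => aA => aaA => aaaA => aaax
Steps: 4


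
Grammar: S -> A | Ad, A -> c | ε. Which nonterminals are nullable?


A nonterminal is nullable iff some alternative derives ε (directly, or every symbol in it is nullable)
Nullable: {A, S}


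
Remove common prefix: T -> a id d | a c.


Common prefix: 'a'
Factored: T -> a T', T' -> id d | c


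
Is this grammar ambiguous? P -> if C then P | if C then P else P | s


dangling else: 'if C then if C then s else s' parses two ways
Ambiguous


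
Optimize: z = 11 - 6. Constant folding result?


11 - 6 = 5 at compile time
Optimized: z = 5


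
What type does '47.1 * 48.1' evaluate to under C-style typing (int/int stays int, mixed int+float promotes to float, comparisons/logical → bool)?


Operand types: float * float
Rule: mixed int/float promotes to float; int/int stays int
Result type: float


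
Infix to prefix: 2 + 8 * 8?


'*' binds tighter: tree is (+ 2 (* 8 8))
Prefix: + 2 * 8 8


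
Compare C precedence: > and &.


'>' is relational (level 7); '&' is bitwise AND (level 5)
Higher level binds tighter
'>' has higher precedence than '&'


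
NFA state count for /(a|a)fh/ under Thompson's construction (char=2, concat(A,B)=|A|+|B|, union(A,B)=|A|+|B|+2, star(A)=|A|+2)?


Syntax tree has 4 char leaf(s), 1 union(s), 0 star(s)
chars contribute 4×2 = 8; each union adds +2; each star adds +2
Total: 8 + 2 + 0 = 10 states


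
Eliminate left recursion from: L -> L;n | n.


Left-recursive alternatives: L;n; non-recursive: n
Introduce L': L -> nL', L' -> ;nL' | ε


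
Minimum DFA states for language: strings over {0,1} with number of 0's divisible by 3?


Track (count of 0) mod 3: states 0..2, accept at 0
Minimal DFA: 3 states


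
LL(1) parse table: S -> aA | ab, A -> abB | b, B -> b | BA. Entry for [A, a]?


For [A, a]: 'a' ∈ FIRST(abB)
Entry: A -> abB


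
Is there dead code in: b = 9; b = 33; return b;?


first assignment to b is overwritten before any read
Dead: 'b = 9'


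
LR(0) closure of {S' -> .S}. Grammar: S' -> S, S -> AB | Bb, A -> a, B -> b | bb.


Start: S' -> .S
For each item with dot before a nonterminal B, add B -> .γ for every B-production
Closure: [S' -> .S, S -> .AB, S -> .Bb, A -> .a, B -> .b, B -> .bb]


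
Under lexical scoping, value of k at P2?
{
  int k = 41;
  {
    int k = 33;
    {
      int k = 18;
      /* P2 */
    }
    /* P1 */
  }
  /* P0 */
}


k declared in the same block as P2
k = 18


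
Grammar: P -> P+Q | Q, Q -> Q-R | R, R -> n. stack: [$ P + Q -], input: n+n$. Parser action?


no handle; shift 'n'
Action: shift


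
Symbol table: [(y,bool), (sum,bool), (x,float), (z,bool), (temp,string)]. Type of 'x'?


Lookup 'x' → type float


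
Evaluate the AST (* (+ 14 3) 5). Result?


Evaluate inner: (+ 14 3) = 17
Evaluate root: (* 17 5) = 85
Result: 85


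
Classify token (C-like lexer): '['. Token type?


Pattern: delimiter/punctuation
Type: PUNCTUATION


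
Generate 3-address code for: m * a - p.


Break into single-operator statements:
t1 = m * a
t2 = t1 - p


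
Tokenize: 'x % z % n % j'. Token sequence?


Scan left to right, longest-match per lexeme
Tokens: ID(x), OP(%), ID(z), OP(%), ID(n), OP(%), ID(j)


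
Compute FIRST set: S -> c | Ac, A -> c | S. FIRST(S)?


Per alternative of S: FIRST(c) = {c}; FIRST(Ac) = {c}
FIRST(S) = {c}


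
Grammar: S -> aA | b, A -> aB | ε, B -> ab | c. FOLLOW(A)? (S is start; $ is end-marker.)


$ ∈ FOLLOW(S). For each A -> αBβ: add FIRST(β)\{ε} to FOLLOW(B); if β nullable, add FOLLOW(A).
FOLLOW(A) = {$}


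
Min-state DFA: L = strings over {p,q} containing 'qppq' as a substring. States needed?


KMP-style automaton: 4 progress states + 1 absorbing accept = 5
Minimal DFA: 5 states


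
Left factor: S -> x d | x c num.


Common prefix: 'x'
Factored: S -> x S', S' -> d | c num


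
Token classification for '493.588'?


Pattern: digits with a decimal point
Type: FLOAT_LITERAL


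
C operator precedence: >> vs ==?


'>>' is shift (level 8); '==' is equality (level 6)
Higher level binds tighter
'>>' has higher precedence than '=='


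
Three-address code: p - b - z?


Break into single-operator statements:
t1 = p - b
t2 = t1 - z


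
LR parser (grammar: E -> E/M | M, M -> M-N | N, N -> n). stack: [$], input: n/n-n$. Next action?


no handle on stack; shift 'n'
Action: shift


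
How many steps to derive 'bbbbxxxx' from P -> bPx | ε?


Derivation: P => bPx => bbPxx => bbbPxxx => bbbbPxxxx => bbbbxxxx
Steps: 5


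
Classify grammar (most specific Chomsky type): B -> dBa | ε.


Single nonterminal LHS, but d^n a^n is not regular
Classification: Type 2 (Context-Free)


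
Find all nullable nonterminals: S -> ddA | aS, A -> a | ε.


A nonterminal is nullable iff some alternative derives ε (directly, or every symbol in it is nullable)
Nullable: {A}


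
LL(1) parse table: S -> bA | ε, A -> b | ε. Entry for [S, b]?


For [S, b]: 'b' ∈ FIRST(bA)
Entry: S -> bA


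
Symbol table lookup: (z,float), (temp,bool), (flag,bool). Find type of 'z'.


Lookup 'z' → type float


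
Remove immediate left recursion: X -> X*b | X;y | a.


Left-recursive alternatives: X*b, X;y; non-recursive: a
Introduce X': X -> aX', X' -> *bX' | ;yX' | ε


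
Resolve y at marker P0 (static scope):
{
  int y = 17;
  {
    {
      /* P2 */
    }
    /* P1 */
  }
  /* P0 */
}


y declared in the same block as P0
y = 17


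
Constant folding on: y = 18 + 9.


18 + 9 = 27 at compile time
Optimized: y = 27


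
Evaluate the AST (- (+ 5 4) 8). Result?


Evaluate inner: (+ 5 4) = 9
Evaluate root: (- 9 8) = 1
Result: 1


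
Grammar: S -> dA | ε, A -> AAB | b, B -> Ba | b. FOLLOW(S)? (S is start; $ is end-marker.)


$ ∈ FOLLOW(S). For each A -> αBβ: add FIRST(β)\{ε} to FOLLOW(B); if β nullable, add FOLLOW(A).
FOLLOW(S) = {$}


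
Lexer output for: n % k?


Scan left to right, longest-match per lexeme
Tokens: ID(n), OP(%), ID(k)


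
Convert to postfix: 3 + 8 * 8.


* has higher precedence, evaluate 8*8 first
Postfix: 3 8 8 * +


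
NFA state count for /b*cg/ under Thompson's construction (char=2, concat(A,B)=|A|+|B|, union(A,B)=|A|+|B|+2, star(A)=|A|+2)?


Syntax tree has 3 char leaf(s), 0 union(s), 1 star(s)
chars contribute 3×2 = 6; each union adds +2; each star adds +2
Total: 6 + 0 + 2 = 8 states


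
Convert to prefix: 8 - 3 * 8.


'*' binds tighter: tree is (- 8 (* 3 8))
Prefix: - 8 * 3 8


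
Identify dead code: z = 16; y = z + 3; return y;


z is read by y's definition; y is returned
No dead code


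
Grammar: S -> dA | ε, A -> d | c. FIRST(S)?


Per alternative of S: FIRST(dA) = {d}; FIRST(ε) = {ε}
FIRST(S) = {d, ε}


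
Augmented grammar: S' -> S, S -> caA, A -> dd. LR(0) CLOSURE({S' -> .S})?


Start: S' -> .S
For each item with dot before a nonterminal B, add B -> .γ for every B-production
Closure: [S' -> .S, S -> .caA]


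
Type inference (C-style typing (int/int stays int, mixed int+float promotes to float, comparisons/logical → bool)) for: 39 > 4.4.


Operand types: int > float
Rule: comparison yields bool
Result type: bool


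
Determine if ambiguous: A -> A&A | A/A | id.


'id&id/id' has two parse trees (no precedence encoded between & and /)
Ambiguous


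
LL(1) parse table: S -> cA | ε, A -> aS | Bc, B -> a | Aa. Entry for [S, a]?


For [S, a]: ε is nullable and 'a' ∈ FOLLOW(S)
Entry: S -> ε


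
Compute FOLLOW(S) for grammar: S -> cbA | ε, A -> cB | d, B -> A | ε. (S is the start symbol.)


$ ∈ FOLLOW(S). For each A -> αBβ: add FIRST(β)\{ε} to FOLLOW(B); if β nullable, add FOLLOW(A).
FOLLOW(S) = {$}


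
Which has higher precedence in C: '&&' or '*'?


'*' is multiplicative (level 10); '&&' is logical AND (level 2)
Higher level binds tighter
'*' has higher precedence than '&&'


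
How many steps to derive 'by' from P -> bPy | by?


Derivation: P => by
Steps: 1


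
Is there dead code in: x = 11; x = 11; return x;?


first assignment to x is overwritten before any read
Dead: 'x = 11'


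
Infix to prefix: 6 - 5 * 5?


'*' binds tighter: tree is (- 6 (* 5 5))
Prefix: - 6 * 5 5


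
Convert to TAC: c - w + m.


Break into single-operator statements:
t1 = c - w
t2 = t1 + m


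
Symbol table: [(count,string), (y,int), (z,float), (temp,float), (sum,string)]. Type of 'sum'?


Lookup 'sum' → type string


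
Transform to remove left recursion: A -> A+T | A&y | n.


Left-recursive alternatives: A+T, A&y; non-recursive: n
Introduce A': A -> nA', A' -> +TA' | &yA' | ε


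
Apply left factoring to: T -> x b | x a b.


Common prefix: 'x'
Factored: T -> x T', T' -> b | a b


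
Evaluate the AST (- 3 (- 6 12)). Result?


Evaluate inner: (- 6 12) = -6
Evaluate root: (- 3 -6) = 9
Result: 9


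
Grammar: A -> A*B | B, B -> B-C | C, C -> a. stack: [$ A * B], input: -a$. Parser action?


'-' can extend B; shift to build B -> B-C
Action: shift


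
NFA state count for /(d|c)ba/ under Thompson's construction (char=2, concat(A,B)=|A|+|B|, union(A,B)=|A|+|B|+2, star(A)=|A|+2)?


Syntax tree has 4 char leaf(s), 1 union(s), 0 star(s)
chars contribute 4×2 = 8; each union adds +2; each star adds +2
Total: 8 + 2 + 0 = 10 states


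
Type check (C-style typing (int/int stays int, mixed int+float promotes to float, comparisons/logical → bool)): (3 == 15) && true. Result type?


Operand types: bool && bool
Rule: logical operators take bool operands and yield bool
Result type: bool


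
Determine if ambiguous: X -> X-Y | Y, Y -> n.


precedence layered via separate nonterminal Y: deterministic
Unambiguous


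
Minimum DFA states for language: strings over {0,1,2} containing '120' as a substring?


KMP-style automaton: 3 progress states + 1 absorbing accept = 4
Minimal DFA: 4 states


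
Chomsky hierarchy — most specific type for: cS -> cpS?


LHS has context (more than one symbol) and |LHS| ≤ |RHS|
Classification: Type 1 (Context-Sensitive)


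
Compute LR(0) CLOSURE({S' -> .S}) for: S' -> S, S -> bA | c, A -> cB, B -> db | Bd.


Start: S' -> .S
For each item with dot before a nonterminal B, add B -> .γ for every B-production
Closure: [S' -> .S, S -> .bA, S -> .c]


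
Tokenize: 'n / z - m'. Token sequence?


Scan left to right, longest-match per lexeme
Tokens: ID(n), OP(/), ID(z), OP(-), ID(m)


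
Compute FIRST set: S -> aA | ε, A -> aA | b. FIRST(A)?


Per alternative of A: FIRST(aA) = {a}; FIRST(b) = {b}
FIRST(A) = {a, b}


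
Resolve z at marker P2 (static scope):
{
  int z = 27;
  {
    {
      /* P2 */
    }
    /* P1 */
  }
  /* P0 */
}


P2's block does not declare z; resolves to the enclosing declaration at depth 0
z = 27


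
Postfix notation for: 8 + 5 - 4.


Left to right (same or higher precedence on left)
Postfix: 8 5 + 4 -


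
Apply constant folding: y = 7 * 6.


7 * 6 = 42 at compile time
Optimized: y = 42


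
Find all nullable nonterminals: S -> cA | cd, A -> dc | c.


A nonterminal is nullable iff some alternative derives ε (directly, or every symbol in it is nullable)
Nullable: {}


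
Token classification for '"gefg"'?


Pattern: double-quoted sequence
Type: STRING_LITERAL


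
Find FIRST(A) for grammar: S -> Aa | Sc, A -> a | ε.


Per alternative of A: FIRST(a) = {a}; FIRST(ε) = {ε}
FIRST(A) = {a, ε}


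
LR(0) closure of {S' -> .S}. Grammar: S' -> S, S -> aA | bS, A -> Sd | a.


Start: S' -> .S
For each item with dot before a nonterminal B, add B -> .γ for every B-production
Closure: [S' -> .S, S -> .aA, S -> .bS]


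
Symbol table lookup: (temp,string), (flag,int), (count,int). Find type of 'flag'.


Lookup 'flag' → type int


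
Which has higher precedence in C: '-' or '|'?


'-' is additive (level 9); '|' is bitwise OR (level 3)
Higher level binds tighter
'-' has higher precedence than '|'


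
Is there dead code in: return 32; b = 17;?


statement follows a return and is unreachable
Dead: 'b = 17'


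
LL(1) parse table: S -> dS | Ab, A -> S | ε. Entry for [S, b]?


For [S, b]: 'b' ∈ FIRST(Ab)
Entry: S -> Ab
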